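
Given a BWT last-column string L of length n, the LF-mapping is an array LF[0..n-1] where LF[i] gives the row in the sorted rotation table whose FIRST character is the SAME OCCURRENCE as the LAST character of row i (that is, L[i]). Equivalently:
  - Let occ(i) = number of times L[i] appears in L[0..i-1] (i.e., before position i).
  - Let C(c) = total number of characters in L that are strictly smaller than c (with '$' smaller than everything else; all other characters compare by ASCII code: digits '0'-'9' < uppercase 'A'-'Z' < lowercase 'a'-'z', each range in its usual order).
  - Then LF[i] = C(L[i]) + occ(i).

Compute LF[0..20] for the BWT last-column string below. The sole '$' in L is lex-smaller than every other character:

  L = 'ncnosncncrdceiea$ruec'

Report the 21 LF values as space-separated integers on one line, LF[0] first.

Answer: 12 2 13 16 19 14 3 15 4 17 7 5 8 11 9 1 0 18 20 10 6

Derivation:
Char counts: '$':1, 'a':1, 'c':5, 'd':1, 'e':3, 'i':1, 'n':4, 'o':1, 'r':2, 's':1, 'u':1
C (first-col start): C('$')=0, C('a')=1, C('c')=2, C('d')=7, C('e')=8, C('i')=11, C('n')=12, C('o')=16, C('r')=17, C('s')=19, C('u')=20
L[0]='n': occ=0, LF[0]=C('n')+0=12+0=12
L[1]='c': occ=0, LF[1]=C('c')+0=2+0=2
L[2]='n': occ=1, LF[2]=C('n')+1=12+1=13
L[3]='o': occ=0, LF[3]=C('o')+0=16+0=16
L[4]='s': occ=0, LF[4]=C('s')+0=19+0=19
L[5]='n': occ=2, LF[5]=C('n')+2=12+2=14
L[6]='c': occ=1, LF[6]=C('c')+1=2+1=3
L[7]='n': occ=3, LF[7]=C('n')+3=12+3=15
L[8]='c': occ=2, LF[8]=C('c')+2=2+2=4
L[9]='r': occ=0, LF[9]=C('r')+0=17+0=17
L[10]='d': occ=0, LF[10]=C('d')+0=7+0=7
L[11]='c': occ=3, LF[11]=C('c')+3=2+3=5
L[12]='e': occ=0, LF[12]=C('e')+0=8+0=8
L[13]='i': occ=0, LF[13]=C('i')+0=11+0=11
L[14]='e': occ=1, LF[14]=C('e')+1=8+1=9
L[15]='a': occ=0, LF[15]=C('a')+0=1+0=1
L[16]='$': occ=0, LF[16]=C('$')+0=0+0=0
L[17]='r': occ=1, LF[17]=C('r')+1=17+1=18
L[18]='u': occ=0, LF[18]=C('u')+0=20+0=20
L[19]='e': occ=2, LF[19]=C('e')+2=8+2=10
L[20]='c': occ=4, LF[20]=C('c')+4=2+4=6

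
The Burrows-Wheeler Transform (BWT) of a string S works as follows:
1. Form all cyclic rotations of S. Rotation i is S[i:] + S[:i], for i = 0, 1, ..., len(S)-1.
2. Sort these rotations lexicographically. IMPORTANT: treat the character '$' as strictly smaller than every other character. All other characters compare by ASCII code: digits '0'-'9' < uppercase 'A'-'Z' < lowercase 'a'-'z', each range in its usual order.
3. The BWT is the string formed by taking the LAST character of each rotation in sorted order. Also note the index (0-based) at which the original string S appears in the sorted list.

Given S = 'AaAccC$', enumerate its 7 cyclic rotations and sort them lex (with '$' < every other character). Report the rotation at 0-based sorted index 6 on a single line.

Answer: ccC$AaA

Derivation:
All 7 rotations (rotation i = S[i:]+S[:i]):
  rot[0] = AaAccC$
  rot[1] = aAccC$A
  rot[2] = AccC$Aa
  rot[3] = ccC$AaA
  rot[4] = cC$AaAc
  rot[5] = C$AaAcc
  rot[6] = $AaAccC
Sorted (with $ < everything):
  sorted[0] = $AaAccC
  sorted[1] = AaAccC$
  sorted[2] = AccC$Aa
  sorted[3] = C$AaAcc
  sorted[4] = aAccC$A
  sorted[5] = cC$AaAc
  sorted[6] = ccC$AaA
sorted[6] = ccC$AaA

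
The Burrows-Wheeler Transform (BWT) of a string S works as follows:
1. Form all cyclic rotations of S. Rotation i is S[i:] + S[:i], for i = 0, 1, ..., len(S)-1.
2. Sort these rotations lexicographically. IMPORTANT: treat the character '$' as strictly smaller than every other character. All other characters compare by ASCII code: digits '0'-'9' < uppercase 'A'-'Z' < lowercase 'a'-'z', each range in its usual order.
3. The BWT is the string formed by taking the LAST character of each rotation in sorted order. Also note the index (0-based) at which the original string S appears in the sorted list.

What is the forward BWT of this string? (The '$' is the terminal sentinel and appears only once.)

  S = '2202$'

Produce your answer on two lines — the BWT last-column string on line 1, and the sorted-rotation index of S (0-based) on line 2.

Answer: 2202$
4

Derivation:
All 5 rotations (rotation i = S[i:]+S[:i]):
  rot[0] = 2202$
  rot[1] = 202$2
  rot[2] = 02$22
  rot[3] = 2$220
  rot[4] = $2202
Sorted (with $ < everything):
  sorted[0] = $2202  (last char: '2')
  sorted[1] = 02$22  (last char: '2')
  sorted[2] = 2$220  (last char: '0')
  sorted[3] = 202$2  (last char: '2')
  sorted[4] = 2202$  (last char: '$')
Last column: 2202$
Original string S is at sorted index 4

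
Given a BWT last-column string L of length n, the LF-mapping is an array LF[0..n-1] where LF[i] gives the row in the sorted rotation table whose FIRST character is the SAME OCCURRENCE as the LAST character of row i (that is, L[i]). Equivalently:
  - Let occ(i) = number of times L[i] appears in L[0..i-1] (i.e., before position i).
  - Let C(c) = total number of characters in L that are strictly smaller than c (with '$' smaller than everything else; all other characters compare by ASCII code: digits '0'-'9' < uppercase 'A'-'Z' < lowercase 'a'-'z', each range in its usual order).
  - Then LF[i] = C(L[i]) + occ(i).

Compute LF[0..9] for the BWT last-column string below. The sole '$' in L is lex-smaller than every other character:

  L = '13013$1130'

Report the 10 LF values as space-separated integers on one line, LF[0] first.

Answer: 3 7 1 4 8 0 5 6 9 2

Derivation:
Char counts: '$':1, '0':2, '1':4, '3':3
C (first-col start): C('$')=0, C('0')=1, C('1')=3, C('3')=7
L[0]='1': occ=0, LF[0]=C('1')+0=3+0=3
L[1]='3': occ=0, LF[1]=C('3')+0=7+0=7
L[2]='0': occ=0, LF[2]=C('0')+0=1+0=1
L[3]='1': occ=1, LF[3]=C('1')+1=3+1=4
L[4]='3': occ=1, LF[4]=C('3')+1=7+1=8
L[5]='$': occ=0, LF[5]=C('$')+0=0+0=0
L[6]='1': occ=2, LF[6]=C('1')+2=3+2=5
L[7]='1': occ=3, LF[7]=C('1')+3=3+3=6
L[8]='3': occ=2, LF[8]=C('3')+2=7+2=9
L[9]='0': occ=1, LF[9]=C('0')+1=1+1=2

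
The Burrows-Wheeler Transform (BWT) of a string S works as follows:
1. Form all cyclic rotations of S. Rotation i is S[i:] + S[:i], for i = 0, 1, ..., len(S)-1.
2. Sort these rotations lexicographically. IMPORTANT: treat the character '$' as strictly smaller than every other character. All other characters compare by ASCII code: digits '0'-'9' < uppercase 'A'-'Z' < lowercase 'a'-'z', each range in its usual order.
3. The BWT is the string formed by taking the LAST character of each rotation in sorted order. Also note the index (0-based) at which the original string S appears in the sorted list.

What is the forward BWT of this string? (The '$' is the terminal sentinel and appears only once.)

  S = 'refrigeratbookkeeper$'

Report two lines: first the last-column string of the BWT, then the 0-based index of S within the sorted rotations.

All 21 rotations (rotation i = S[i:]+S[:i]):
  rot[0] = refrigeratbookkeeper$
  rot[1] = efrigeratbookkeeper$r
  rot[2] = frigeratbookkeeper$re
  rot[3] = rigeratbookkeeper$ref
  rot[4] = igeratbookkeeper$refr
  rot[5] = geratbookkeeper$refri
  rot[6] = eratbookkeeper$refrig
  rot[7] = ratbookkeeper$refrige
  rot[8] = atbookkeeper$refriger
  rot[9] = tbookkeeper$refrigera
  rot[10] = bookkeeper$refrigerat
  rot[11] = ookkeeper$refrigeratb
  rot[12] = okkeeper$refrigeratbo
  rot[13] = kkeeper$refrigeratboo
  rot[14] = keeper$refrigeratbook
  rot[15] = eeper$refrigeratbookk
  rot[16] = eper$refrigeratbookke
  rot[17] = per$refrigeratbookkee
  rot[18] = er$refrigeratbookkeep
  rot[19] = r$refrigeratbookkeepe
  rot[20] = $refrigeratbookkeeper
Sorted (with $ < everything):
  sorted[0] = $refrigeratbookkeeper  (last char: 'r')
  sorted[1] = atbookkeeper$refriger  (last char: 'r')
  sorted[2] = bookkeeper$refrigerat  (last char: 't')
  sorted[3] = eeper$refrigeratbookk  (last char: 'k')
  sorted[4] = efrigeratbookkeeper$r  (last char: 'r')
  sorted[5] = eper$refrigeratbookke  (last char: 'e')
  sorted[6] = er$refrigeratbookkeep  (last char: 'p')
  sorted[7] = eratbookkeeper$refrig  (last char: 'g')
  sorted[8] = frigeratbookkeeper$re  (last char: 'e')
  sorted[9] = geratbookkeeper$refri  (last char: 'i')
  sorted[10] = igeratbookkeeper$refr  (last char: 'r')
  sorted[11] = keeper$refrigeratbook  (last char: 'k')
  sorted[12] = kkeeper$refrigeratboo  (last char: 'o')
  sorted[13] = okkeeper$refrigeratbo  (last char: 'o')
  sorted[14] = ookkeeper$refrigeratb  (last char: 'b')
  sorted[15] = per$refrigeratbookkee  (last char: 'e')
  sorted[16] = r$refrigeratbookkeepe  (last char: 'e')
  sorted[17] = ratbookkeeper$refrige  (last char: 'e')
  sorted[18] = refrigeratbookkeeper$  (last char: '$')
  sorted[19] = rigeratbookkeeper$ref  (last char: 'f')
  sorted[20] = tbookkeeper$refrigera  (last char: 'a')
Last column: rrtkrepgeirkoobeee$fa
Original string S is at sorted index 18

Answer: rrtkrepgeirkoobeee$fa
18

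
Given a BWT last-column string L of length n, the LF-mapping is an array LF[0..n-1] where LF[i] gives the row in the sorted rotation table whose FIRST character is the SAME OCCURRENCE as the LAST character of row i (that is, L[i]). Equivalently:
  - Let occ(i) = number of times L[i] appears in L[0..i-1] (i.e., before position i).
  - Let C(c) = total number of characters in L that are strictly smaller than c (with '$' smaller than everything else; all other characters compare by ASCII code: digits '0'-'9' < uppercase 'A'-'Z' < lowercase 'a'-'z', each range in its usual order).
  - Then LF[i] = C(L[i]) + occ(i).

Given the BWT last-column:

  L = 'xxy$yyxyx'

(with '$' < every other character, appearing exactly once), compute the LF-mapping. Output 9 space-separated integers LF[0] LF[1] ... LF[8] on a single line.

Answer: 1 2 5 0 6 7 3 8 4

Derivation:
Char counts: '$':1, 'x':4, 'y':4
C (first-col start): C('$')=0, C('x')=1, C('y')=5
L[0]='x': occ=0, LF[0]=C('x')+0=1+0=1
L[1]='x': occ=1, LF[1]=C('x')+1=1+1=2
L[2]='y': occ=0, LF[2]=C('y')+0=5+0=5
L[3]='$': occ=0, LF[3]=C('$')+0=0+0=0
L[4]='y': occ=1, LF[4]=C('y')+1=5+1=6
L[5]='y': occ=2, LF[5]=C('y')+2=5+2=7
L[6]='x': occ=2, LF[6]=C('x')+2=1+2=3
L[7]='y': occ=3, LF[7]=C('y')+3=5+3=8
L[8]='x': occ=3, LF[8]=C('x')+3=1+3=4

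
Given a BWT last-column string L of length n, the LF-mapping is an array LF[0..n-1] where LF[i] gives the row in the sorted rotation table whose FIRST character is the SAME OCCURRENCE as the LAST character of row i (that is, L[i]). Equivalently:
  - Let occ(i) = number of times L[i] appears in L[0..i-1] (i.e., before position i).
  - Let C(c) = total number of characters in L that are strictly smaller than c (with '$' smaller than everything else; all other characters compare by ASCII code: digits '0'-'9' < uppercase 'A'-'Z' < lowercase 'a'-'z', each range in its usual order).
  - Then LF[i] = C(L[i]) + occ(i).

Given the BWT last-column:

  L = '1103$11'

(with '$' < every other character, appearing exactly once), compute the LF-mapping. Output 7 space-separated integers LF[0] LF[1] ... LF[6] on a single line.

Answer: 2 3 1 6 0 4 5

Derivation:
Char counts: '$':1, '0':1, '1':4, '3':1
C (first-col start): C('$')=0, C('0')=1, C('1')=2, C('3')=6
L[0]='1': occ=0, LF[0]=C('1')+0=2+0=2
L[1]='1': occ=1, LF[1]=C('1')+1=2+1=3
L[2]='0': occ=0, LF[2]=C('0')+0=1+0=1
L[3]='3': occ=0, LF[3]=C('3')+0=6+0=6
L[4]='$': occ=0, LF[4]=C('$')+0=0+0=0
L[5]='1': occ=2, LF[5]=C('1')+2=2+2=4
L[6]='1': occ=3, LF[6]=C('1')+3=2+3=5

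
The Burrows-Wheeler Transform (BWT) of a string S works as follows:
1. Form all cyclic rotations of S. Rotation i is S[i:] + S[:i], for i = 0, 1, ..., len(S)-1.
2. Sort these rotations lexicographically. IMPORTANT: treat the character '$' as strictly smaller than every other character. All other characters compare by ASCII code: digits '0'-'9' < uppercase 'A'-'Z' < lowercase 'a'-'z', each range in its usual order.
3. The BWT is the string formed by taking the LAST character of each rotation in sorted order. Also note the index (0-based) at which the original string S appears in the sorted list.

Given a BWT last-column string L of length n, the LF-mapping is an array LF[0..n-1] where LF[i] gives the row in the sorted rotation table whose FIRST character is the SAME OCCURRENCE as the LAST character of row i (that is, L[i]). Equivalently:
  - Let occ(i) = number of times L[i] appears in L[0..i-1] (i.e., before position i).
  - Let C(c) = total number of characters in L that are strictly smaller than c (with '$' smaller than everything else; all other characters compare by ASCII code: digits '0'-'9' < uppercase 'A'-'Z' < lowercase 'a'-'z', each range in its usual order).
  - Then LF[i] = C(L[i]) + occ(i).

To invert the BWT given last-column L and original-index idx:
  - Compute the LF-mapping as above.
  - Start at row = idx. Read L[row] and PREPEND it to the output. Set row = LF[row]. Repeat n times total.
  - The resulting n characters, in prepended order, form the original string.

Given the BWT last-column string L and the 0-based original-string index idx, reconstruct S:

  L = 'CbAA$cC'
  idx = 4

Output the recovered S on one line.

Answer: CcbAAC$

Derivation:
LF mapping: 3 5 1 2 0 6 4
Walk LF starting at row 4, prepending L[row]:
  step 1: row=4, L[4]='$', prepend. Next row=LF[4]=0
  step 2: row=0, L[0]='C', prepend. Next row=LF[0]=3
  step 3: row=3, L[3]='A', prepend. Next row=LF[3]=2
  step 4: row=2, L[2]='A', prepend. Next row=LF[2]=1
  step 5: row=1, L[1]='b', prepend. Next row=LF[1]=5
  step 6: row=5, L[5]='c', prepend. Next row=LF[5]=6
  step 7: row=6, L[6]='C', prepend. Next row=LF[6]=4
Reversed output: CcbAAC$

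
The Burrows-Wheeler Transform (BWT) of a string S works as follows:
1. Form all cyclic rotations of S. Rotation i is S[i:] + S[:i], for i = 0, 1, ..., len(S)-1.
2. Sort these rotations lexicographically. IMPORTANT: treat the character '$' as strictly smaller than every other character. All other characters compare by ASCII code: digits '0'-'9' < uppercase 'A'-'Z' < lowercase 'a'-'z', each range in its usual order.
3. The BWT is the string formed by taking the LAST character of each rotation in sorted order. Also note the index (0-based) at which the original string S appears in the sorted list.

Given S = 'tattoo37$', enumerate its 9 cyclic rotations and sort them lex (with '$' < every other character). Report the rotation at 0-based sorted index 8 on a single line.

All 9 rotations (rotation i = S[i:]+S[:i]):
  rot[0] = tattoo37$
  rot[1] = attoo37$t
  rot[2] = ttoo37$ta
  rot[3] = too37$tat
  rot[4] = oo37$tatt
  rot[5] = o37$tatto
  rot[6] = 37$tattoo
  rot[7] = 7$tattoo3
  rot[8] = $tattoo37
Sorted (with $ < everything):
  sorted[0] = $tattoo37
  sorted[1] = 37$tattoo
  sorted[2] = 7$tattoo3
  sorted[3] = attoo37$t
  sorted[4] = o37$tatto
  sorted[5] = oo37$tatt
  sorted[6] = tattoo37$
  sorted[7] = too37$tat
  sorted[8] = ttoo37$ta
sorted[8] = ttoo37$ta

Answer: ttoo37$ta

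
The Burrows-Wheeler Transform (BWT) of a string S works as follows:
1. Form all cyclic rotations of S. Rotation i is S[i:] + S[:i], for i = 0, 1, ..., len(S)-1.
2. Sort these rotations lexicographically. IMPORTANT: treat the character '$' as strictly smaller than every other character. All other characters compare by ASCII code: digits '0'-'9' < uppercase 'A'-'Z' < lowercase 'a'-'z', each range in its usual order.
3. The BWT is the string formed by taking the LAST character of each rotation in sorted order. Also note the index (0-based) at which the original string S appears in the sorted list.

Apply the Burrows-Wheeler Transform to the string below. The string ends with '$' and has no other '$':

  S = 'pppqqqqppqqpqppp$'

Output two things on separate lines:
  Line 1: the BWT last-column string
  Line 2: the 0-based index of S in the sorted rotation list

All 17 rotations (rotation i = S[i:]+S[:i]):
  rot[0] = pppqqqqppqqpqppp$
  rot[1] = ppqqqqppqqpqppp$p
  rot[2] = pqqqqppqqpqppp$pp
  rot[3] = qqqqppqqpqppp$ppp
  rot[4] = qqqppqqpqppp$pppq
  rot[5] = qqppqqpqppp$pppqq
  rot[6] = qppqqpqppp$pppqqq
  rot[7] = ppqqpqppp$pppqqqq
  rot[8] = pqqpqppp$pppqqqqp
  rot[9] = qqpqppp$pppqqqqpp
  rot[10] = qpqppp$pppqqqqppq
  rot[11] = pqppp$pppqqqqppqq
  rot[12] = qppp$pppqqqqppqqp
  rot[13] = ppp$pppqqqqppqqpq
  rot[14] = pp$pppqqqqppqqpqp
  rot[15] = p$pppqqqqppqqpqpp
  rot[16] = $pppqqqqppqqpqppp
Sorted (with $ < everything):
  sorted[0] = $pppqqqqppqqpqppp  (last char: 'p')
  sorted[1] = p$pppqqqqppqqpqpp  (last char: 'p')
  sorted[2] = pp$pppqqqqppqqpqp  (last char: 'p')
  sorted[3] = ppp$pppqqqqppqqpq  (last char: 'q')
  sorted[4] = pppqqqqppqqpqppp$  (last char: '$')
  sorted[5] = ppqqpqppp$pppqqqq  (last char: 'q')
  sorted[6] = ppqqqqppqqpqppp$p  (last char: 'p')
  sorted[7] = pqppp$pppqqqqppqq  (last char: 'q')
  sorted[8] = pqqpqppp$pppqqqqp  (last char: 'p')
  sorted[9] = pqqqqppqqpqppp$pp  (last char: 'p')
  sorted[10] = qppp$pppqqqqppqqp  (last char: 'p')
  sorted[11] = qppqqpqppp$pppqqq  (last char: 'q')
  sorted[12] = qpqppp$pppqqqqppq  (last char: 'q')
  sorted[13] = qqppqqpqppp$pppqq  (last char: 'q')
  sorted[14] = qqpqppp$pppqqqqpp  (last char: 'p')
  sorted[15] = qqqppqqpqppp$pppq  (last char: 'q')
  sorted[16] = qqqqppqqpqppp$ppp  (last char: 'p')
Last column: pppq$qpqpppqqqpqp
Original string S is at sorted index 4

Answer: pppq$qpqpppqqqpqp
4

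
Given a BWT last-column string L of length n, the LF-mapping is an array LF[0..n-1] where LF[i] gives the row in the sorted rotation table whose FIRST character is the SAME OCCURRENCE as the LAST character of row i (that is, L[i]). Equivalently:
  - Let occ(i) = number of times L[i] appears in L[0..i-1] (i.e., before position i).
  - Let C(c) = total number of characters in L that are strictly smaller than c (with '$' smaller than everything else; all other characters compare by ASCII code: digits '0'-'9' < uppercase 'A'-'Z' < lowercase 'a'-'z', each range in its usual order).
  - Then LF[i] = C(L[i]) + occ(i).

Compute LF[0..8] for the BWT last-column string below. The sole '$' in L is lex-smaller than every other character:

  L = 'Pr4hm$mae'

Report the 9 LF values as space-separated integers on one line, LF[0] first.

Answer: 2 8 1 5 6 0 7 3 4

Derivation:
Char counts: '$':1, '4':1, 'P':1, 'a':1, 'e':1, 'h':1, 'm':2, 'r':1
C (first-col start): C('$')=0, C('4')=1, C('P')=2, C('a')=3, C('e')=4, C('h')=5, C('m')=6, C('r')=8
L[0]='P': occ=0, LF[0]=C('P')+0=2+0=2
L[1]='r': occ=0, LF[1]=C('r')+0=8+0=8
L[2]='4': occ=0, LF[2]=C('4')+0=1+0=1
L[3]='h': occ=0, LF[3]=C('h')+0=5+0=5
L[4]='m': occ=0, LF[4]=C('m')+0=6+0=6
L[5]='$': occ=0, LF[5]=C('$')+0=0+0=0
L[6]='m': occ=1, LF[6]=C('m')+1=6+1=7
L[7]='a': occ=0, LF[7]=C('a')+0=3+0=3
L[8]='e': occ=0, LF[8]=C('e')+0=4+0=4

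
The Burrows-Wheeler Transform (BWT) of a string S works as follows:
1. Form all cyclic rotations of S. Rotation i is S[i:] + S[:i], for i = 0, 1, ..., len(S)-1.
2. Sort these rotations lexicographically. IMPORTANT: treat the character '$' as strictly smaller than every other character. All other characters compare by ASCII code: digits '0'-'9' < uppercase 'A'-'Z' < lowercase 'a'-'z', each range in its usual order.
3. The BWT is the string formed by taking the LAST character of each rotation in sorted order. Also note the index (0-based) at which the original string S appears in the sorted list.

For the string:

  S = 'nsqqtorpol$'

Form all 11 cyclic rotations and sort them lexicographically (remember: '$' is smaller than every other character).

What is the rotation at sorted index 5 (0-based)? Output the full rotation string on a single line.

Answer: pol$nsqqtor

Derivation:
All 11 rotations (rotation i = S[i:]+S[:i]):
  rot[0] = nsqqtorpol$
  rot[1] = sqqtorpol$n
  rot[2] = qqtorpol$ns
  rot[3] = qtorpol$nsq
  rot[4] = torpol$nsqq
  rot[5] = orpol$nsqqt
  rot[6] = rpol$nsqqto
  rot[7] = pol$nsqqtor
  rot[8] = ol$nsqqtorp
  rot[9] = l$nsqqtorpo
  rot[10] = $nsqqtorpol
Sorted (with $ < everything):
  sorted[0] = $nsqqtorpol
  sorted[1] = l$nsqqtorpo
  sorted[2] = nsqqtorpol$
  sorted[3] = ol$nsqqtorp
  sorted[4] = orpol$nsqqt
  sorted[5] = pol$nsqqtor
  sorted[6] = qqtorpol$ns
  sorted[7] = qtorpol$nsq
  sorted[8] = rpol$nsqqto
  sorted[9] = sqqtorpol$n
  sorted[10] = torpol$nsqq
sorted[5] = pol$nsqqtor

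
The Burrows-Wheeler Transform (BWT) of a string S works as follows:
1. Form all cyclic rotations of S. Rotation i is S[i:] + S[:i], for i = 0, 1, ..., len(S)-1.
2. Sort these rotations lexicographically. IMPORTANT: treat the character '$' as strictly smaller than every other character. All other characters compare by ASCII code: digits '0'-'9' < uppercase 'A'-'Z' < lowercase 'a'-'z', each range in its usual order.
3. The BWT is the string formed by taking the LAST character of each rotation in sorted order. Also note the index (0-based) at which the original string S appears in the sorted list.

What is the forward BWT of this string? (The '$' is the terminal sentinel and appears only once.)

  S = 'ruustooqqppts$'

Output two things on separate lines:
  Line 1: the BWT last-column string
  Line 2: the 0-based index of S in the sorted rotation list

All 14 rotations (rotation i = S[i:]+S[:i]):
  rot[0] = ruustooqqppts$
  rot[1] = uustooqqppts$r
  rot[2] = ustooqqppts$ru
  rot[3] = stooqqppts$ruu
  rot[4] = tooqqppts$ruus
  rot[5] = ooqqppts$ruust
  rot[6] = oqqppts$ruusto
  rot[7] = qqppts$ruustoo
  rot[8] = qppts$ruustooq
  rot[9] = ppts$ruustooqq
  rot[10] = pts$ruustooqqp
  rot[11] = ts$ruustooqqpp
  rot[12] = s$ruustooqqppt
  rot[13] = $ruustooqqppts
Sorted (with $ < everything):
  sorted[0] = $ruustooqqppts  (last char: 's')
  sorted[1] = ooqqppts$ruust  (last char: 't')
  sorted[2] = oqqppts$ruusto  (last char: 'o')
  sorted[3] = ppts$ruustooqq  (last char: 'q')
  sorted[4] = pts$ruustooqqp  (last char: 'p')
  sorted[5] = qppts$ruustooq  (last char: 'q')
  sorted[6] = qqppts$ruustoo  (last char: 'o')
  sorted[7] = ruustooqqppts$  (last char: '$')
  sorted[8] = s$ruustooqqppt  (last char: 't')
  sorted[9] = stooqqppts$ruu  (last char: 'u')
  sorted[10] = tooqqppts$ruus  (last char: 's')
  sorted[11] = ts$ruustooqqpp  (last char: 'p')
  sorted[12] = ustooqqppts$ru  (last char: 'u')
  sorted[13] = uustooqqppts$r  (last char: 'r')
Last column: stoqpqo$tuspur
Original string S is at sorted index 7

Answer: stoqpqo$tuspur
7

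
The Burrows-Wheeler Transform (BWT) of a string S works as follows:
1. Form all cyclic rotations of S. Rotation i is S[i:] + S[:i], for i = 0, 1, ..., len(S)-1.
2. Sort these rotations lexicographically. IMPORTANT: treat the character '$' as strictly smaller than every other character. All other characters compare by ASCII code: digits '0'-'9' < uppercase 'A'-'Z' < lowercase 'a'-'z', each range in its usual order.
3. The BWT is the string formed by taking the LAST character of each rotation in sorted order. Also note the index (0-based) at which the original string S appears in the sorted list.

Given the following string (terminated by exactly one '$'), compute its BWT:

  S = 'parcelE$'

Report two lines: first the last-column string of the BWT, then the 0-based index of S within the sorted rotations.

All 8 rotations (rotation i = S[i:]+S[:i]):
  rot[0] = parcelE$
  rot[1] = arcelE$p
  rot[2] = rcelE$pa
  rot[3] = celE$par
  rot[4] = elE$parc
  rot[5] = lE$parce
  rot[6] = E$parcel
  rot[7] = $parcelE
Sorted (with $ < everything):
  sorted[0] = $parcelE  (last char: 'E')
  sorted[1] = E$parcel  (last char: 'l')
  sorted[2] = arcelE$p  (last char: 'p')
  sorted[3] = celE$par  (last char: 'r')
  sorted[4] = elE$parc  (last char: 'c')
  sorted[5] = lE$parce  (last char: 'e')
  sorted[6] = parcelE$  (last char: '$')
  sorted[7] = rcelE$pa  (last char: 'a')
Last column: Elprce$a
Original string S is at sorted index 6

Answer: Elprce$a
6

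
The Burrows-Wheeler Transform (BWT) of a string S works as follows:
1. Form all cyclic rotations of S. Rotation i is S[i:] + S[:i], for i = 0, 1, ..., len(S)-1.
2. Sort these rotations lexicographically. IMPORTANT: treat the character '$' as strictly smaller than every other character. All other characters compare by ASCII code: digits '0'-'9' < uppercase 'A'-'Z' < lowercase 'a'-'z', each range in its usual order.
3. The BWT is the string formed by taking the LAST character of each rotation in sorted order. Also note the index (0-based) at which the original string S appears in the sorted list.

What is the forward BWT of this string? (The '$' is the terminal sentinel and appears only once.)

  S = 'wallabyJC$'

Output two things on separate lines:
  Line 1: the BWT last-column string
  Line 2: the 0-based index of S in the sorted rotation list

Answer: CJylwala$b
8

Derivation:
All 10 rotations (rotation i = S[i:]+S[:i]):
  rot[0] = wallabyJC$
  rot[1] = allabyJC$w
  rot[2] = llabyJC$wa
  rot[3] = labyJC$wal
  rot[4] = abyJC$wall
  rot[5] = byJC$walla
  rot[6] = yJC$wallab
  rot[7] = JC$wallaby
  rot[8] = C$wallabyJ
  rot[9] = $wallabyJC
Sorted (with $ < everything):
  sorted[0] = $wallabyJC  (last char: 'C')
  sorted[1] = C$wallabyJ  (last char: 'J')
  sorted[2] = JC$wallaby  (last char: 'y')
  sorted[3] = abyJC$wall  (last char: 'l')
  sorted[4] = allabyJC$w  (last char: 'w')
  sorted[5] = byJC$walla  (last char: 'a')
  sorted[6] = labyJC$wal  (last char: 'l')
  sorted[7] = llabyJC$wa  (last char: 'a')
  sorted[8] = wallabyJC$  (last char: '$')
  sorted[9] = yJC$wallab  (last char: 'b')
Last column: CJylwala$b
Original string S is at sorted index 8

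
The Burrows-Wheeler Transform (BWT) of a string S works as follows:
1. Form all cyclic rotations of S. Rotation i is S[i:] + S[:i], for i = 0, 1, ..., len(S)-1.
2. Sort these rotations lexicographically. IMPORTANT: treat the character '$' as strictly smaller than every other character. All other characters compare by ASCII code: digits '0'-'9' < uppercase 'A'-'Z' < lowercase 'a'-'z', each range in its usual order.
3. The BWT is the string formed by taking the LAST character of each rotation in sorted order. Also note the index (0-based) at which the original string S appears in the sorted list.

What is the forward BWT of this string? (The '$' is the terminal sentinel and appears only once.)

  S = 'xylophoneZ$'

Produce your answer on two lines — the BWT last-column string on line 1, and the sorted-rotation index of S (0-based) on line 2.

Answer: Zenpyohlo$x
9

Derivation:
All 11 rotations (rotation i = S[i:]+S[:i]):
  rot[0] = xylophoneZ$
  rot[1] = ylophoneZ$x
  rot[2] = lophoneZ$xy
  rot[3] = ophoneZ$xyl
  rot[4] = phoneZ$xylo
  rot[5] = honeZ$xylop
  rot[6] = oneZ$xyloph
  rot[7] = neZ$xylopho
  rot[8] = eZ$xylophon
  rot[9] = Z$xylophone
  rot[10] = $xylophoneZ
Sorted (with $ < everything):
  sorted[0] = $xylophoneZ  (last char: 'Z')
  sorted[1] = Z$xylophone  (last char: 'e')
  sorted[2] = eZ$xylophon  (last char: 'n')
  sorted[3] = honeZ$xylop  (last char: 'p')
  sorted[4] = lophoneZ$xy  (last char: 'y')
  sorted[5] = neZ$xylopho  (last char: 'o')
  sorted[6] = oneZ$xyloph  (last char: 'h')
  sorted[7] = ophoneZ$xyl  (last char: 'l')
  sorted[8] = phoneZ$xylo  (last char: 'o')
  sorted[9] = xylophoneZ$  (last char: '$')
  sorted[10] = ylophoneZ$x  (last char: 'x')
Last column: Zenpyohlo$x
Original string S is at sorted index 9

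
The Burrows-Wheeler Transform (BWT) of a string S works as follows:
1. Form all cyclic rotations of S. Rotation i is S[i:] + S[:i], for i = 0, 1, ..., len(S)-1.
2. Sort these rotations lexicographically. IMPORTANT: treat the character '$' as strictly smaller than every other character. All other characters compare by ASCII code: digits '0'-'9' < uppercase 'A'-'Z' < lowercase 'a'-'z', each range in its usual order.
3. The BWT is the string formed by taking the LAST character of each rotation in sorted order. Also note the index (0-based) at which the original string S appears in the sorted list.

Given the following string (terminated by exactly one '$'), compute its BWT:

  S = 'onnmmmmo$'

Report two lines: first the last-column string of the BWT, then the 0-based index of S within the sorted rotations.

Answer: onmmmnom$
8

Derivation:
All 9 rotations (rotation i = S[i:]+S[:i]):
  rot[0] = onnmmmmo$
  rot[1] = nnmmmmo$o
  rot[2] = nmmmmo$on
  rot[3] = mmmmo$onn
  rot[4] = mmmo$onnm
  rot[5] = mmo$onnmm
  rot[6] = mo$onnmmm
  rot[7] = o$onnmmmm
  rot[8] = $onnmmmmo
Sorted (with $ < everything):
  sorted[0] = $onnmmmmo  (last char: 'o')
  sorted[1] = mmmmo$onn  (last char: 'n')
  sorted[2] = mmmo$onnm  (last char: 'm')
  sorted[3] = mmo$onnmm  (last char: 'm')
  sorted[4] = mo$onnmmm  (last char: 'm')
  sorted[5] = nmmmmo$on  (last char: 'n')
  sorted[6] = nnmmmmo$o  (last char: 'o')
  sorted[7] = o$onnmmmm  (last char: 'm')
  sorted[8] = onnmmmmo$  (last char: '$')
Last column: onmmmnom$
Original string S is at sorted index 8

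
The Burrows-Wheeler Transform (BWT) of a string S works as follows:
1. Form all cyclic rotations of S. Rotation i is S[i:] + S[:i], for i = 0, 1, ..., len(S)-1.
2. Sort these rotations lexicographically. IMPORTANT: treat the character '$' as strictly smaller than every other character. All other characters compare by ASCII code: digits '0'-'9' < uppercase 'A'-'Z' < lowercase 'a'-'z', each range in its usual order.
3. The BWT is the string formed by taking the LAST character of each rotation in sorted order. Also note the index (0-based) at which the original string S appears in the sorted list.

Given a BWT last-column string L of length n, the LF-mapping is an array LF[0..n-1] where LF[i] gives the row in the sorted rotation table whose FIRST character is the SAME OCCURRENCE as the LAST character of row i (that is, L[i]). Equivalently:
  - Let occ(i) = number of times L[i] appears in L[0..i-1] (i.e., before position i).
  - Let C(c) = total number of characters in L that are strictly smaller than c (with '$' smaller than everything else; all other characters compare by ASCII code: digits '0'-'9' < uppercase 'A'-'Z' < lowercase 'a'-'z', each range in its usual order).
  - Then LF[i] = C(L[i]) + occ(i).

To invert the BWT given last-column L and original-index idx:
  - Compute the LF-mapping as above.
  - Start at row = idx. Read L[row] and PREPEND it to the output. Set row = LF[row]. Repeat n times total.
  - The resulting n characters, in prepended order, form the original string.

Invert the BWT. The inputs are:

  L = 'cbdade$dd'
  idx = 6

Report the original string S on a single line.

Answer: ddeddbac$

Derivation:
LF mapping: 3 2 4 1 5 8 0 6 7
Walk LF starting at row 6, prepending L[row]:
  step 1: row=6, L[6]='$', prepend. Next row=LF[6]=0
  step 2: row=0, L[0]='c', prepend. Next row=LF[0]=3
  step 3: row=3, L[3]='a', prepend. Next row=LF[3]=1
  step 4: row=1, L[1]='b', prepend. Next row=LF[1]=2
  step 5: row=2, L[2]='d', prepend. Next row=LF[2]=4
  step 6: row=4, L[4]='d', prepend. Next row=LF[4]=5
  step 7: row=5, L[5]='e', prepend. Next row=LF[5]=8
  step 8: row=8, L[8]='d', prepend. Next row=LF[8]=7
  step 9: row=7, L[7]='d', prepend. Next row=LF[7]=6
Reversed output: ddeddbac$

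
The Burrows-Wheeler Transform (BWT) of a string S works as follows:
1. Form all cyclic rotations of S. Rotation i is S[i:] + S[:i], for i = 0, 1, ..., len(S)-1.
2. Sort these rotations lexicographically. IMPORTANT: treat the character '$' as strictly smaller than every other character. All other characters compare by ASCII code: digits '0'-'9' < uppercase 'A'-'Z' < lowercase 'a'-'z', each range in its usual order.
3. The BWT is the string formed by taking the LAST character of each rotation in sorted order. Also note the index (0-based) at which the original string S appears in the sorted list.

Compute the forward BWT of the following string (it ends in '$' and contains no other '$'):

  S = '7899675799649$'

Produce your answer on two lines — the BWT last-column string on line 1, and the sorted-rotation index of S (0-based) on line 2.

All 14 rotations (rotation i = S[i:]+S[:i]):
  rot[0] = 7899675799649$
  rot[1] = 899675799649$7
  rot[2] = 99675799649$78
  rot[3] = 9675799649$789
  rot[4] = 675799649$7899
  rot[5] = 75799649$78996
  rot[6] = 5799649$789967
  rot[7] = 799649$7899675
  rot[8] = 99649$78996757
  rot[9] = 9649$789967579
  rot[10] = 649$7899675799
  rot[11] = 49$78996757996
  rot[12] = 9$789967579964
  rot[13] = $7899675799649
Sorted (with $ < everything):
  sorted[0] = $7899675799649  (last char: '9')
  sorted[1] = 49$78996757996  (last char: '6')
  sorted[2] = 5799649$789967  (last char: '7')
  sorted[3] = 649$7899675799  (last char: '9')
  sorted[4] = 675799649$7899  (last char: '9')
  sorted[5] = 75799649$78996  (last char: '6')
  sorted[6] = 7899675799649$  (last char: '$')
  sorted[7] = 799649$7899675  (last char: '5')
  sorted[8] = 899675799649$7  (last char: '7')
  sorted[9] = 9$789967579964  (last char: '4')
  sorted[10] = 9649$789967579  (last char: '9')
  sorted[11] = 9675799649$789  (last char: '9')
  sorted[12] = 99649$78996757  (last char: '7')
  sorted[13] = 99675799649$78  (last char: '8')
Last column: 967996$5749978
Original string S is at sorted index 6

Answer: 967996$5749978
6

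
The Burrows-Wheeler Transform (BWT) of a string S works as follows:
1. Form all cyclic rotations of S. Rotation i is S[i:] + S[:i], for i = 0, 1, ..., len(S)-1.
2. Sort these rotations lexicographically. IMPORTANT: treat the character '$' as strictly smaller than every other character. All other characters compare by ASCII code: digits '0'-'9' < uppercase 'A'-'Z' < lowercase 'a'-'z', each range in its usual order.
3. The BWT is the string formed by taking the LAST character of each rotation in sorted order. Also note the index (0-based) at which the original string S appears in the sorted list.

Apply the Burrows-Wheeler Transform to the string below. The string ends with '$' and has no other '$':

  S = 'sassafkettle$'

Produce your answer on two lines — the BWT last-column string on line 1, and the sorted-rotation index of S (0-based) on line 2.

Answer: esslkafts$ate
9

Derivation:
All 13 rotations (rotation i = S[i:]+S[:i]):
  rot[0] = sassafkettle$
  rot[1] = assafkettle$s
  rot[2] = ssafkettle$sa
  rot[3] = safkettle$sas
  rot[4] = afkettle$sass
  rot[5] = fkettle$sassa
  rot[6] = kettle$sassaf
  rot[7] = ettle$sassafk
  rot[8] = ttle$sassafke
  rot[9] = tle$sassafket
  rot[10] = le$sassafkett
  rot[11] = e$sassafkettl
  rot[12] = $sassafkettle
Sorted (with $ < everything):
  sorted[0] = $sassafkettle  (last char: 'e')
  sorted[1] = afkettle$sass  (last char: 's')
  sorted[2] = assafkettle$s  (last char: 's')
  sorted[3] = e$sassafkettl  (last char: 'l')
  sorted[4] = ettle$sassafk  (last char: 'k')
  sorted[5] = fkettle$sassa  (last char: 'a')
  sorted[6] = kettle$sassaf  (last char: 'f')
  sorted[7] = le$sassafkett  (last char: 't')
  sorted[8] = safkettle$sas  (last char: 's')
  sorted[9] = sassafkettle$  (last char: '$')
  sorted[10] = ssafkettle$sa  (last char: 'a')
  sorted[11] = tle$sassafket  (last char: 't')
  sorted[12] = ttle$sassafke  (last char: 'e')
Last column: esslkafts$ate
Original string S is at sorted index 9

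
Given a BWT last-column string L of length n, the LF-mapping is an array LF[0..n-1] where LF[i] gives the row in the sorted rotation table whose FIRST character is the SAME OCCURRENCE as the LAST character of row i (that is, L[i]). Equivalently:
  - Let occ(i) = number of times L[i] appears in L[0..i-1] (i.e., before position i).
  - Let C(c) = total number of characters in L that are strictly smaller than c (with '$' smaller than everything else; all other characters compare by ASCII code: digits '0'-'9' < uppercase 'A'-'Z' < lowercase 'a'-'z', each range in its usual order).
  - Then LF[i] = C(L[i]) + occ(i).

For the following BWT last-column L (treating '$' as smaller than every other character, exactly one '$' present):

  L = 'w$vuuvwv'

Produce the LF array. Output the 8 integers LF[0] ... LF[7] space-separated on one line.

Char counts: '$':1, 'u':2, 'v':3, 'w':2
C (first-col start): C('$')=0, C('u')=1, C('v')=3, C('w')=6
L[0]='w': occ=0, LF[0]=C('w')+0=6+0=6
L[1]='$': occ=0, LF[1]=C('$')+0=0+0=0
L[2]='v': occ=0, LF[2]=C('v')+0=3+0=3
L[3]='u': occ=0, LF[3]=C('u')+0=1+0=1
L[4]='u': occ=1, LF[4]=C('u')+1=1+1=2
L[5]='v': occ=1, LF[5]=C('v')+1=3+1=4
L[6]='w': occ=1, LF[6]=C('w')+1=6+1=7
L[7]='v': occ=2, LF[7]=C('v')+2=3+2=5

Answer: 6 0 3 1 2 4 7 5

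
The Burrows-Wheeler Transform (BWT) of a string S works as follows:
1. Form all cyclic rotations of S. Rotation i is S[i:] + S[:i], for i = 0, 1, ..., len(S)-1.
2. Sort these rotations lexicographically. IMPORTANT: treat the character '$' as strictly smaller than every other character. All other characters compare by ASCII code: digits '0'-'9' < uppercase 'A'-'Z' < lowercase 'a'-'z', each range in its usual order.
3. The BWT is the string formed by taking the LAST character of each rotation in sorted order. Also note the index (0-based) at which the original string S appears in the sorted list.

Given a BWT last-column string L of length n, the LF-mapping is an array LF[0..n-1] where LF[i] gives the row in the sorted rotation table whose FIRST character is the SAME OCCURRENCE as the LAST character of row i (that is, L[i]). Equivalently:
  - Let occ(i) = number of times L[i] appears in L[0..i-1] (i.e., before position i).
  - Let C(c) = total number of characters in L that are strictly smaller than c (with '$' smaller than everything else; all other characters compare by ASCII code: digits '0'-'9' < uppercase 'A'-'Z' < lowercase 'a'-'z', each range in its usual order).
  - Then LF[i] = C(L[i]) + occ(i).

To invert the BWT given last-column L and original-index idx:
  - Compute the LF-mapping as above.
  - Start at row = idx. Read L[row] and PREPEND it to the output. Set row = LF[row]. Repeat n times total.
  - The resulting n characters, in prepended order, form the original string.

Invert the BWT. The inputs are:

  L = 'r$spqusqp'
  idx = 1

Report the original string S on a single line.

Answer: pqqsspur$

Derivation:
LF mapping: 5 0 6 1 3 8 7 4 2
Walk LF starting at row 1, prepending L[row]:
  step 1: row=1, L[1]='$', prepend. Next row=LF[1]=0
  step 2: row=0, L[0]='r', prepend. Next row=LF[0]=5
  step 3: row=5, L[5]='u', prepend. Next row=LF[5]=8
  step 4: row=8, L[8]='p', prepend. Next row=LF[8]=2
  step 5: row=2, L[2]='s', prepend. Next row=LF[2]=6
  step 6: row=6, L[6]='s', prepend. Next row=LF[6]=7
  step 7: row=7, L[7]='q', prepend. Next row=LF[7]=4
  step 8: row=4, L[4]='q', prepend. Next row=LF[4]=3
  step 9: row=3, L[3]='p', prepend. Next row=LF[3]=1
Reversed output: pqqsspur$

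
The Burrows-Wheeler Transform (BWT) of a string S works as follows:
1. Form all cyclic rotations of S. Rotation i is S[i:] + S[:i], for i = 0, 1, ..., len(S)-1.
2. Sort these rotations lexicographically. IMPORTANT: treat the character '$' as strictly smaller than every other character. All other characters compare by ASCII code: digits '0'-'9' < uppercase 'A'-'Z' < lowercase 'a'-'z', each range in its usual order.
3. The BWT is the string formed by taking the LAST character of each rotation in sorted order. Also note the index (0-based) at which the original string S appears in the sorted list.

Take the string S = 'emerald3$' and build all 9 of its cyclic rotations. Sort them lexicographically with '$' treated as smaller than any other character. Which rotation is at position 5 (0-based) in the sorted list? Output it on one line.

Answer: erald3$em

Derivation:
All 9 rotations (rotation i = S[i:]+S[:i]):
  rot[0] = emerald3$
  rot[1] = merald3$e
  rot[2] = erald3$em
  rot[3] = rald3$eme
  rot[4] = ald3$emer
  rot[5] = ld3$emera
  rot[6] = d3$emeral
  rot[7] = 3$emerald
  rot[8] = $emerald3
Sorted (with $ < everything):
  sorted[0] = $emerald3
  sorted[1] = 3$emerald
  sorted[2] = ald3$emer
  sorted[3] = d3$emeral
  sorted[4] = emerald3$
  sorted[5] = erald3$em
  sorted[6] = ld3$emera
  sorted[7] = merald3$e
  sorted[8] = rald3$eme
sorted[5] = erald3$em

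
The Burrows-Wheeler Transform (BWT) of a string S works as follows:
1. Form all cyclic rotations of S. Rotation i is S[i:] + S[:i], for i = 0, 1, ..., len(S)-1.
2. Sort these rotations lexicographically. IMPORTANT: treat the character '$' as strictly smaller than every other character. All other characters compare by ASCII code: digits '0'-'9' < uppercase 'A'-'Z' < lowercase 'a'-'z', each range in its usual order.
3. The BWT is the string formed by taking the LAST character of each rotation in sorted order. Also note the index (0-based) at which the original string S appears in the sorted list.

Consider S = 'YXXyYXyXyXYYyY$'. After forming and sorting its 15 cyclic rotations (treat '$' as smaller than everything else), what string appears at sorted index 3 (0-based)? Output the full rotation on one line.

Answer: XyXYYyY$YXXyYXy

Derivation:
All 15 rotations (rotation i = S[i:]+S[:i]):
  rot[0] = YXXyYXyXyXYYyY$
  rot[1] = XXyYXyXyXYYyY$Y
  rot[2] = XyYXyXyXYYyY$YX
  rot[3] = yYXyXyXYYyY$YXX
  rot[4] = YXyXyXYYyY$YXXy
  rot[5] = XyXyXYYyY$YXXyY
  rot[6] = yXyXYYyY$YXXyYX
  rot[7] = XyXYYyY$YXXyYXy
  rot[8] = yXYYyY$YXXyYXyX
  rot[9] = XYYyY$YXXyYXyXy
  rot[10] = YYyY$YXXyYXyXyX
  rot[11] = YyY$YXXyYXyXyXY
  rot[12] = yY$YXXyYXyXyXYY
  rot[13] = Y$YXXyYXyXyXYYy
  rot[14] = $YXXyYXyXyXYYyY
Sorted (with $ < everything):
  sorted[0] = $YXXyYXyXyXYYyY
  sorted[1] = XXyYXyXyXYYyY$Y
  sorted[2] = XYYyY$YXXyYXyXy
  sorted[3] = XyXYYyY$YXXyYXy
  sorted[4] = XyXyXYYyY$YXXyY
  sorted[5] = XyYXyXyXYYyY$YX
  sorted[6] = Y$YXXyYXyXyXYYy
  sorted[7] = YXXyYXyXyXYYyY$
  sorted[8] = YXyXyXYYyY$YXXy
  sorted[9] = YYyY$YXXyYXyXyX
  sorted[10] = YyY$YXXyYXyXyXY
  sorted[11] = yXYYyY$YXXyYXyX
  sorted[12] = yXyXYYyY$YXXyYX
  sorted[13] = yY$YXXyYXyXyXYY
  sorted[14] = yYXyXyXYYyY$YXX
sorted[3] = XyXYYyY$YXXyYXy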